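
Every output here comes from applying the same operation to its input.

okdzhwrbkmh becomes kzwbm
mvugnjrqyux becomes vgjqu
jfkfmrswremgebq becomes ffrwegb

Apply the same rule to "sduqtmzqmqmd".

The transformation: keep every other character starting from the second (positions 2nd, 4th, 6th, ...).
So "sduqtmzqmqmd" becomes "dqmqqd".

dqmqqd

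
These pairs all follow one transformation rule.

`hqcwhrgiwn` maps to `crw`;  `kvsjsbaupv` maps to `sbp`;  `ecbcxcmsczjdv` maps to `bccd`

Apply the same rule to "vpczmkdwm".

ckm

Rule — keep one character in every 3, starting at position 3 (positions 3rd, 6th, 9th, ...).
So "vpczmkdwm" becomes "ckm".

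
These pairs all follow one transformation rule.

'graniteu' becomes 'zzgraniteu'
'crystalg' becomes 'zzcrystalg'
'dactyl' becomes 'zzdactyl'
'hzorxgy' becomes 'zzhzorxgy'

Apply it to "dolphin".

zzdolphin

The pattern: prepend "zz".
For "dolphin" the result is "zzdolphin".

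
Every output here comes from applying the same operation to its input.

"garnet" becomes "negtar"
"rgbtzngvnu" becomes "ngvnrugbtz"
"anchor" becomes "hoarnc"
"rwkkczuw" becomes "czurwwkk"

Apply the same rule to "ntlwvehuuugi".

What's happening: swap the first and last characters, then swap the front and back halves of the string.
Working it through for "ntlwvehuuugi": intermediate "itlwvehuuugn", final "huuugnitlwve".

huuugnitlwve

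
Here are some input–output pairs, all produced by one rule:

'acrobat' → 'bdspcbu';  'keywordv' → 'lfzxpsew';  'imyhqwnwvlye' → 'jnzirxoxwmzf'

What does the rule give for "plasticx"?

Rule — shift every letter 1 place forward in the alphabet (wrapping around).
"plasticx" → "qmbtujdy".

qmbtujdy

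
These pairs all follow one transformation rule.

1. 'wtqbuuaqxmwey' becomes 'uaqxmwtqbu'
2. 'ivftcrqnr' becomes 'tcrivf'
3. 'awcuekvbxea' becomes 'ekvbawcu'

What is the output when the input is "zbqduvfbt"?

Rule — delete the last 3 characters, then swap the front and back halves of the string.
Applying both steps to "zbqduvfbt": "zbqduv", then "duvzbq".
(Check on "wtqbuuaqxmwey": → "wtqbuuaqxm" → "uaqxmwtqbu" ✓)

duvzbq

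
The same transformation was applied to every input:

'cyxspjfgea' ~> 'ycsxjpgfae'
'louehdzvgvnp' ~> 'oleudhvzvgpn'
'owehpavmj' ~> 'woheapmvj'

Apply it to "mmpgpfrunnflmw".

mmgpfpurnnlfwm

Each output is the input with this applied: swap each adjacent pair of characters (1↔2, 3↔4, ...).
So "mmpgpfrunnflmw" becomes "mmgpfpurnnlfwm".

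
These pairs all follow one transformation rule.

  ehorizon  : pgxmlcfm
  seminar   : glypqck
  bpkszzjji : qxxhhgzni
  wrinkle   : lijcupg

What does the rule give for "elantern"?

lrcplcjy

Rule — move the first 3 characters to the end (rotate left by 3), then shift every letter 2 places backward in the alphabet (wrapping around).
For "elantern" the result is "lrcplcjy".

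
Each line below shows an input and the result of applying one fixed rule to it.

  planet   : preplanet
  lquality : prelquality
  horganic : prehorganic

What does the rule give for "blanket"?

The transformation: prepend "pre".
Applying that to "blanket" gives "preblanket".

preblanket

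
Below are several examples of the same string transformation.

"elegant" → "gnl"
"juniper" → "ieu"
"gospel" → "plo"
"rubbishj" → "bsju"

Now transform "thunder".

Looking at the pairs, the operation is to keep every other character starting from the second (positions 2nd, 4th, 6th, ...), then move the first character to the end.
Doing the same to "thunder": "neh".

neh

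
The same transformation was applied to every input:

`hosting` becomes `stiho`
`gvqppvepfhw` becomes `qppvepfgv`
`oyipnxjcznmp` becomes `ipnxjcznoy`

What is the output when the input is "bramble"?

The transformation: delete the last 2 characters, then move the first 2 characters to the end (rotate left by 2).
For "bramble" the result is "ambbr".

ambbr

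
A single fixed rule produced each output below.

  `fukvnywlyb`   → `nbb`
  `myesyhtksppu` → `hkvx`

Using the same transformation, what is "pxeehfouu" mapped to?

The pattern: shift every letter 3 places forward in the alphabet (wrapping around), then keep one character in every 3, starting at position 3 (positions 3rd, 6th, 9th, ...).
"pxeehfouu" → "sahhkirxx" → "hix".
(Check on "fukvnywlyb": → "ixnyqbzobe" → "nbb" ✓)

hix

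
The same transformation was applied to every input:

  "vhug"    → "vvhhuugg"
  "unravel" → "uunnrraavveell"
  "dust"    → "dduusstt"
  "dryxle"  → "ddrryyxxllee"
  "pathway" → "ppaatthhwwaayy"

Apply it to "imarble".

Looking at the pairs, the operation is to double every character.
So "imarble" becomes "iimmaarrbbllee".

iimmaarrbbllee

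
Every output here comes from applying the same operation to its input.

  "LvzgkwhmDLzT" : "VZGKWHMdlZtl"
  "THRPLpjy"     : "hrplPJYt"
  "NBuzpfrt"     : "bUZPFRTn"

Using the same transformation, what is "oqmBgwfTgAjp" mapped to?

QMbGWFtGaJPO

Each output is the input with this applied: move the first character to the end, then flip the case of every letter.
"oqmBgwfTgAjp" → "qmBgwfTgAjpo" → "QMbGWFtGaJPO".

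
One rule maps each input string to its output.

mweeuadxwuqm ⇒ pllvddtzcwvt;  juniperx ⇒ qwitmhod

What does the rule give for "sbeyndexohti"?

The rule is to move the last 2 characters to the front (rotate right by 2), then shift every letter 1 place backward in the alphabet (wrapping around).
"sbeyndexohti" → "tisbeyndexoh" → "shradxmcdwng".

shradxmcdwng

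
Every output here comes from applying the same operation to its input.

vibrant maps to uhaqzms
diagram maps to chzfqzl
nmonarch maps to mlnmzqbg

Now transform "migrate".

What's happening: shift every letter 1 place backward in the alphabet (wrapping around).
So "migrate" becomes "lhfqzsd".

lhfqzsd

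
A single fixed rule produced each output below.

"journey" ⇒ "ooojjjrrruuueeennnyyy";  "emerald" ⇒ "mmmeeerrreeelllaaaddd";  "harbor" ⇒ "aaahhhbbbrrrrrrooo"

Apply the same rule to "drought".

Looking at the pairs, the operation is to swap each adjacent pair of characters (1↔2, 3↔4, ...), then repeat every character 3 times.
"drought" → "rduohgt" → "rrrddduuuooohhhgggttt".
(Check on "emerald": → "merelad" → "mmmeeerrreeelllaaaddd" ✓)

rrrddduuuooohhhgggttt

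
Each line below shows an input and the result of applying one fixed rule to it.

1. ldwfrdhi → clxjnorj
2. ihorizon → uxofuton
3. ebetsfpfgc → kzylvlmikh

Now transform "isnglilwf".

tmrorcloy

In each case the input is transformed by: move the first 2 characters to the end (rotate left by 2), then shift every letter 6 places forward in the alphabet (wrapping around).
Applying that to "isnglilwf" gives "tmrorcloy".
(Check on "ebetsfpfgc": → "etsfpfgceb" → "kzylvlmikh" ✓)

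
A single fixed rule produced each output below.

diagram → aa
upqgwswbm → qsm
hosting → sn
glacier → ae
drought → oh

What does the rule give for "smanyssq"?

as

Looking at the pairs, the operation is to keep one character in every 3, starting at position 3 (positions 3rd, 6th, 9th, ...).
Doing the same to "smanyssq": "as".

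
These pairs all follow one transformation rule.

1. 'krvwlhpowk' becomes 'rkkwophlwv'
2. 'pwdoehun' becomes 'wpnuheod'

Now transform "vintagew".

The transformation: reverse the string, then move the last 2 characters to the front (rotate right by 2).
Starting from "vintagew": after the first operation, "wegatniv"; after the second, "ivwegatn".

ivwegatn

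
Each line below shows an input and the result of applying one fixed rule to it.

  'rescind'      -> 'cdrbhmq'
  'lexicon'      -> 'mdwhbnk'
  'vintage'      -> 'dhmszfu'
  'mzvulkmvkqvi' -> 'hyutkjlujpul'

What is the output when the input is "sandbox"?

The transformation: swap the first and last characters, then shift every letter 1 place backward in the alphabet (wrapping around).
Applying both steps to "sandbox": "xandbos", then "wzmcanr".
(Check on "lexicon": → "nexicol" → "mdwhbnk" ✓)

wzmcanr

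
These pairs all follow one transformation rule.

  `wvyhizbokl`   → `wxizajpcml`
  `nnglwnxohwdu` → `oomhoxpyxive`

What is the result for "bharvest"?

What's happening: swap each adjacent pair of characters (1↔2, 3↔4, ...), then shift every letter 1 place forward in the alphabet (wrapping around).
Working it through for "bharvest": intermediate "hbraevts", final "icsbfwut".

icsbfwut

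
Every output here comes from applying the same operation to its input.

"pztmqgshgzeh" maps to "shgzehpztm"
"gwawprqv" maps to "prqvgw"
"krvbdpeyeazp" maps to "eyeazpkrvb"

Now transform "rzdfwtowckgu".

What's happening: swap the front and back halves of the string, then delete the last 2 characters.
"rzdfwtowckgu" → "owckgurzdf".

owckgurzdf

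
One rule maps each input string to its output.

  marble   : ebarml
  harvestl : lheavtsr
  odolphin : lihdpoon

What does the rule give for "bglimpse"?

igebspml

The rule is to sort the characters into reverse alphabetical order, then swap the front and back halves of the string.
Starting from "bglimpse": after the first operation, "spmligeb"; after the second, "igebspml".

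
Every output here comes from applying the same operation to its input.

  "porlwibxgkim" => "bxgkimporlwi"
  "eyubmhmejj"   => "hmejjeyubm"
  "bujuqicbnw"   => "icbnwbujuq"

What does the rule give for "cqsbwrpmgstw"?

The transformation: swap the front and back halves of the string.
On "cqsbwrpmgstw" that produces "pmgstwcqsbwr".

pmgstwcqsbwr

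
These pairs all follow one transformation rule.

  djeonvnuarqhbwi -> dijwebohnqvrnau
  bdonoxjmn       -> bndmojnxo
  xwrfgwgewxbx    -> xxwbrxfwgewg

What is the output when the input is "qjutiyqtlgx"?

The rule is to take characters alternately from the front and the back (1st, last, 2nd, 2nd-last, ...).
For "qjutiyqtlgx" the result is "qxjgulttiqy".

qxjgulttiqy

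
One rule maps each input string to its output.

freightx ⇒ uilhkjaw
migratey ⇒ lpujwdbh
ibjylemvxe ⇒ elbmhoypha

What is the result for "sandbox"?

Looking at the pairs, the operation is to shift every letter 3 places forward in the alphabet (wrapping around), then swap each adjacent pair of characters (1↔2, 3↔4, ...).
Applying both steps to "sandbox": "vdqgera", then "dvgqrea".

dvgqrea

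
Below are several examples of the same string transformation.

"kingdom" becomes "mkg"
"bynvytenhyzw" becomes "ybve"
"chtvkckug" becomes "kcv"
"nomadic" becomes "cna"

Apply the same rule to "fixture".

eft

The transformation: keep one character in every 3, starting at position 1 (positions 1st, 4th, 7th, ...), then move the last character to the front.
Applying both steps to "fixture": "fte", then "eft".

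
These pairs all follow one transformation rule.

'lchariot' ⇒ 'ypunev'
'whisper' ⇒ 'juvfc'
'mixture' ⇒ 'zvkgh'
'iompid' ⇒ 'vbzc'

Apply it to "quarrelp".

dhneer

In each case the input is transformed by: shift every letter 13 places forward in the alphabet (wrapping around) — i.e. ROT13, then delete the last 2 characters.
Applying both steps to "quarrelp": "dhneeryc", then "dhneer".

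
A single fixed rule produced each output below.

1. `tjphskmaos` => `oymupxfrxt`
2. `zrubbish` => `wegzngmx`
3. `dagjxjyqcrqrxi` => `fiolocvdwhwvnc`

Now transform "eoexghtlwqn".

Rule — shift every letter 5 places forward in the alphabet (wrapping around), then swap each adjacent pair of characters (1↔2, 3↔4, ...).
Starting from "eoexghtlwqn": after the first operation, "jtjclmyqbvs"; after the second, "tjcjmlqyvbs".

tjcjmlqyvbs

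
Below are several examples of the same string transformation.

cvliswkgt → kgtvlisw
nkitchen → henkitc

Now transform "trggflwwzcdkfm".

kfmrggflwwzcd

The transformation: delete the first character, then move the last 3 characters to the front (rotate right by 3).
For "trggflwwzcdkfm", step one produces "rggflwwzcdkfm"; step two turns that into "kfmrggflwwzcd".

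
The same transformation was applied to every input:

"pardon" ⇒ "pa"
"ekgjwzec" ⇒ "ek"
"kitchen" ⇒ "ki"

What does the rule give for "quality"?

What's happening: keep only the first 2 characters.
So "quality" becomes "qu".

qu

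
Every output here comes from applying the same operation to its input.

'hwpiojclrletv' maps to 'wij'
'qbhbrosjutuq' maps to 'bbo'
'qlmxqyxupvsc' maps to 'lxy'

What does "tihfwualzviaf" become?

ifu

In each case the input is transformed by: keep every other character starting from the second (positions 2nd, 4th, 6th, ...), then delete the last 3 characters.
"tihfwualzviaf" → "ifulva" → "ifu".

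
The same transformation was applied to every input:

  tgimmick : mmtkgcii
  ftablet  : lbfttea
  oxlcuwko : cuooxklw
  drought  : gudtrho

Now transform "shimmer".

mmsrhei

The transformation: take characters alternately from the front and the back (1st, last, 2nd, 2nd-last, ...), then move the last 2 characters to the front (rotate right by 2).
"shimmer" → "srheimm" → "mmsrhei".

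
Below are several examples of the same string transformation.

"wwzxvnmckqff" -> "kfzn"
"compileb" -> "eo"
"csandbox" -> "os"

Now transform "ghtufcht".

hh

Looking at the pairs, the operation is to swap the front and back halves of the string, then keep one character in every 3, starting at position 3 (positions 3rd, 6th, 9th, ...).
Applying both steps to "ghtufcht": "fchtghtu", then "hh".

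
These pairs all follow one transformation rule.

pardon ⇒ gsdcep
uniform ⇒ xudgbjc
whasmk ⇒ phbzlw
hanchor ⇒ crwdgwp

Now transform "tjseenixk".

httcxmziy

Looking at the pairs, the operation is to shift every letter 11 places backward in the alphabet (wrapping around), then move the first 2 characters to the end (rotate left by 2).
Working it through for "tjseenixk": intermediate "iyhttcxmz", final "httcxmziy".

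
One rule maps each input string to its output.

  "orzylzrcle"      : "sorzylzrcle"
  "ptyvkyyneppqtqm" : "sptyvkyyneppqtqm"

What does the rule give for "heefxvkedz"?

sheefxvkedz

Rule — prepend "s".
Applying that to "heefxvkedz" gives "sheefxvkedz".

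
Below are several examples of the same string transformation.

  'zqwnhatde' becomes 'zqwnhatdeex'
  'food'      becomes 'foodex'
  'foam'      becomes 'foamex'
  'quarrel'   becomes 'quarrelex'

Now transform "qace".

In each case the input is transformed by: append "ex".
"qace" → "qaceex".

qaceex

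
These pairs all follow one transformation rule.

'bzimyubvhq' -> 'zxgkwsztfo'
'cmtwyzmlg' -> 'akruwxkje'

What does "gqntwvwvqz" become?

The pattern: shift every letter 2 places backward in the alphabet (wrapping around).
On "gqntwvwvqz" that produces "eolrututox".

eolrututox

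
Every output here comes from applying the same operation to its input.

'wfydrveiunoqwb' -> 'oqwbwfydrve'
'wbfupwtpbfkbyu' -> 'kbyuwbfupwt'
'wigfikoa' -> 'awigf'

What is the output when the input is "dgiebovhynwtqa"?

Rule — swap the front and back halves of the string, then delete the first 3 characters.
Applying both steps to "dgiebovhynwtqa": "hynwtqadgiebov", then "wtqadgiebov".
(Check on "wigfikoa": → "ikoawigf" → "awigf" ✓)

wtqadgiebov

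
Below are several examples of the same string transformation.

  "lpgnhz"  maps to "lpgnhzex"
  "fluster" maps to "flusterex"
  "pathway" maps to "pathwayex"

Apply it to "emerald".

emeraldex

The transformation: append "ex".
On "emerald" that produces "emeraldex".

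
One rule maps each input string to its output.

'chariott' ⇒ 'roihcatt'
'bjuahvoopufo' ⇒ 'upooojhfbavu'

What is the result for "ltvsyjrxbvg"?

vvtsrljgbyx

The transformation: sort the characters into reverse alphabetical order, then move the first 2 characters to the end (rotate left by 2).
For "ltvsyjrxbvg", step one produces "yxvvtsrljgb"; step two turns that into "vvtsrljgbyx".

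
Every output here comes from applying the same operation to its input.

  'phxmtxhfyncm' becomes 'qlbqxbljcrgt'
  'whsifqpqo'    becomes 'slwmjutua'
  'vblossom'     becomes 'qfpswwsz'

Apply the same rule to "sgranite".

ikvermxw

Looking at the pairs, the operation is to swap the first and last characters, then shift every letter 4 places forward in the alphabet (wrapping around).
"sgranite" → "egranits" → "ikvermxw".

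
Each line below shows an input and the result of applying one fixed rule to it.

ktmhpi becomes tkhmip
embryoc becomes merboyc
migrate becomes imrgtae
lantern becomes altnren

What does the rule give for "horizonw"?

ohirozwn

Rule — swap each adjacent pair of characters (1↔2, 3↔4, ...).
"horizonw" → "ohirozwn".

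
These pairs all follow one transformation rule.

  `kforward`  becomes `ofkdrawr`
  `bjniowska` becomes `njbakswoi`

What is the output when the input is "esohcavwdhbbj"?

Each output is the input with this applied: move the first 3 characters to the end (rotate left by 3), then reverse the string.
"esohcavwdhbbj" → "osejbbhdwvach".

osejbbhdwvach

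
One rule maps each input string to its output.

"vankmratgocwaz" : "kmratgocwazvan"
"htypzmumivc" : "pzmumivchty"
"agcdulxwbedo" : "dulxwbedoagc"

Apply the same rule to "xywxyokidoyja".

xyokidoyjaxyw

What's happening: move the first 3 characters to the end (rotate left by 3).
For "xywxyokidoyja" the result is "xyokidoyjaxyw".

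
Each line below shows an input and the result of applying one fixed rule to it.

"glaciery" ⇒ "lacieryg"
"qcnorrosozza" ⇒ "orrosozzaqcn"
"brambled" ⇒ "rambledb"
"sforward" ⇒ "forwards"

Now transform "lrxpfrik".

rxpfrikl

Rule — move the last 3 characters to the front (rotate right by 3), then swap the front and back halves of the string.
Working it through for "lrxpfrik": intermediate "riklrxpf", final "rxpfrikl".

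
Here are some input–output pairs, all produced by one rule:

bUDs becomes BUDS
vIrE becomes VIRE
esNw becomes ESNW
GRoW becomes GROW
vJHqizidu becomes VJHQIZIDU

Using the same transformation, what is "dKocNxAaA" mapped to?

DKOCNXAAA

The pattern: convert every letter to uppercase.
Applying that to "dKocNxAaA" gives "DKOCNXAAA".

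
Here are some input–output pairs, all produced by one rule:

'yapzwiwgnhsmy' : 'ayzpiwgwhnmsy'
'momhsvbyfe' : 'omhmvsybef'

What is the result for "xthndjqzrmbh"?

Rule — swap each adjacent pair of characters (1↔2, 3↔4, ...).
So "xthndjqzrmbh" becomes "txnhjdzqmrhb".

txnhjdzqmrhb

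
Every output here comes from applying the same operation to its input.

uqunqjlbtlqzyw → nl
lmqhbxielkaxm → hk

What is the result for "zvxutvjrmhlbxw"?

uh

The pattern: keep one character in every 3, starting at position 1 (positions 1st, 4th, 7th, ...), then keep every other character starting from the second (positions 2nd, 4th, 6th, ...).
For "zvxutvjrmhlbxw", step one produces "zujhx"; step two turns that into "uh".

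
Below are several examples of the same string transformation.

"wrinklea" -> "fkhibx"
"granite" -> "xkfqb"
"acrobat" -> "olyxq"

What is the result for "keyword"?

In each case the input is transformed by: shift every letter 3 places backward in the alphabet (wrapping around), then delete the first 2 characters.
Applying that to "keyword" gives "vtloa".

vtloa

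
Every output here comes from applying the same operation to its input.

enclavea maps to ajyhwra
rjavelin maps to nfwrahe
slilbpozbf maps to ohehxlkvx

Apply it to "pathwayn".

lwpdswu

The rule is to delete the last character, then shift every letter 4 places backward in the alphabet (wrapping around).
"pathwayn" → "pathway" → "lwpdswu".
(Check on "rjavelin": → "rjaveli" → "nfwrahe" ✓)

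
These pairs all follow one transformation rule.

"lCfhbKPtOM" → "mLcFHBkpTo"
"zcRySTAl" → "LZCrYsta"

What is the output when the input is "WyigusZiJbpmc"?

CwYIGUSzIjBPM

What's happening: move the last character to the front, then flip the case of every letter.
On "WyigusZiJbpmc" that produces "CwYIGUSzIjBPM".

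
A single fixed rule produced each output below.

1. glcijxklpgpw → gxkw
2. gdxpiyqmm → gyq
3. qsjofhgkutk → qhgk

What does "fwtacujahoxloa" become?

Looking at the pairs, the operation is to swap each adjacent pair of characters (1↔2, 3↔4, ...), then keep one character in every 3, starting at position 2 (positions 2nd, 5th, 8th, ...).
Working it through for "fwtacujahoxloa": intermediate "wfatucajohlxao", final "fujlo".
(Check on "glcijxklpgpw": → "lgicxjlkgpwp" → "gxkw" ✓)

fujlo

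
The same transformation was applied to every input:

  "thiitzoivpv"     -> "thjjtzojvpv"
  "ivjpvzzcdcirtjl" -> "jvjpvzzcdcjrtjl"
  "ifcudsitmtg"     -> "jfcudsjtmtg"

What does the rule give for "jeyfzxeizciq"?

jeyfzxejzcjq

The rule is to replace every "i" with "j".
So "jeyfzxeizciq" becomes "jeyfzxejzcjq".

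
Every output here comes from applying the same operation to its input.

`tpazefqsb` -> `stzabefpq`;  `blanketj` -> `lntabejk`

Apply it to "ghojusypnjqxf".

Each output is the input with this applied: sort the characters into alphabetical order, then move the last 3 characters to the front (rotate right by 3).
On "ghojusypnjqxf": the first step gives "fghjjnopqsuxy", and the second then gives "uxyfghjjnopqs".
(Check on "tpazefqsb": → "abefpqstz" → "stzabefpq" ✓)

uxyfghjjnopqs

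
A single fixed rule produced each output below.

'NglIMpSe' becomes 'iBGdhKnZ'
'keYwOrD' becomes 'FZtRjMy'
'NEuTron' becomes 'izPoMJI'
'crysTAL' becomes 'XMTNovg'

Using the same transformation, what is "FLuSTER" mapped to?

Looking at the pairs, the operation is to flip the case of every letter, then shift every letter 5 places backward in the alphabet (wrapping around).
Working it through for "FLuSTER": intermediate "flUster", final "agPnozm".

agPnozm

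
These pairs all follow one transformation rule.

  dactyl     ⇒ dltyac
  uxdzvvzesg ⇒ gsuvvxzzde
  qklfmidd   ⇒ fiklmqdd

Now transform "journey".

noruyej

Rule — sort the characters into alphabetical order, then move the first 2 characters to the end (rotate left by 2).
On "journey" that produces "noruyej".
(Check on "qklfmidd": → "ddfiklmq" → "fiklmqdd" ✓)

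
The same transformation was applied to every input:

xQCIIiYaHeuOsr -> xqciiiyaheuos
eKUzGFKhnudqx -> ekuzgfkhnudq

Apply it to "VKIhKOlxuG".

vkihkolxu

The pattern: delete the last character, then convert every letter to lowercase.
On "VKIhKOlxuG": the first step gives "VKIhKOlxu", and the second then gives "vkihkolxu".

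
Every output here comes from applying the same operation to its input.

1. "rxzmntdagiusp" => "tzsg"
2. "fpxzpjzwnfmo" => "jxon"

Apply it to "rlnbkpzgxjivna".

pnvx

What's happening: keep one character in every 3, starting at position 3 (positions 3rd, 6th, 9th, ...), then swap each adjacent pair of characters (1↔2, 3↔4, ...).
"rlnbkpzgxjivna" → "npxv" → "pnvx".
(Check on "rxzmntdagiusp": → "ztgs" → "tzsg" ✓)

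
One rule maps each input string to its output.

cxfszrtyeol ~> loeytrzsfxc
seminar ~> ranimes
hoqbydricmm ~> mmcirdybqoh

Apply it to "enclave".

evalcne

What's happening: reverse the string.
So "enclave" becomes "evalcne".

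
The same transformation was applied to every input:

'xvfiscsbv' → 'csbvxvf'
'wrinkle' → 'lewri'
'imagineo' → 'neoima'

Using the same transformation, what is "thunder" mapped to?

In each case the input is transformed by: move the first 3 characters to the end (rotate left by 3), then delete the first 2 characters.
Starting from "thunder": after the first operation, "nderthu"; after the second, "erthu".

erthu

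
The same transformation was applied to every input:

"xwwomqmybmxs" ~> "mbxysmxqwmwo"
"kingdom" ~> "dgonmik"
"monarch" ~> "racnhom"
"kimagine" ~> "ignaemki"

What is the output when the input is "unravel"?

vaerlnu

The rule is to move the last 3 characters to the front (rotate right by 3), then take characters alternately from the front and the back (1st, last, 2nd, 2nd-last, ...).
On "unravel": the first step gives "velunra", and the second then gives "vaerlnu".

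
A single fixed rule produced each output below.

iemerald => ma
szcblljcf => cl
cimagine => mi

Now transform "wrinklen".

Each output is the input with this applied: delete the last character, then keep one character in every 3, starting at position 3 (positions 3rd, 6th, 9th, ...).
For "wrinklen", step one produces "wrinkle"; step two turns that into "il".
(Check on "szcblljcf": → "szcblljc" → "cl" ✓)

il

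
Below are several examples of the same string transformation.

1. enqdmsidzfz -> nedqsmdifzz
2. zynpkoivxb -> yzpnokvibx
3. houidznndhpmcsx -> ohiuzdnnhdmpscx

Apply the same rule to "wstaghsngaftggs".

swathgnsagtfggs

The pattern: swap each adjacent pair of characters (1↔2, 3↔4, ...).
Doing the same to "wstaghsngaftggs": "swathgnsagtfggs".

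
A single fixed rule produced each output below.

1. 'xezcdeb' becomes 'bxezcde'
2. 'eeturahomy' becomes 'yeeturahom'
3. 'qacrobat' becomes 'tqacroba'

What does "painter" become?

The rule is to move the last character to the front.
For "painter" the result is "rpainte".

rpainte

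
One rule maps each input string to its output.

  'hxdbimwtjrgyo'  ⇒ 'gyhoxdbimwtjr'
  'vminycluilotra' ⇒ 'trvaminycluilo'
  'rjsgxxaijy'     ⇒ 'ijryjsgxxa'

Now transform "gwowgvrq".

What's happening: swap the first and last characters, then move the last 3 characters to the front (rotate right by 3).
Doing the same to "gwowgvrq": "vrgqwowg".

vrgqwowg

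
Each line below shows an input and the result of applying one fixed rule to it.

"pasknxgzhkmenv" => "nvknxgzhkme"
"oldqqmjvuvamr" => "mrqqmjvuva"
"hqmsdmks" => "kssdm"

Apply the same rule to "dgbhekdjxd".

xdhekdj

In each case the input is transformed by: delete the first 3 characters, then move the last 2 characters to the front (rotate right by 2).
Working it through for "dgbhekdjxd": intermediate "hekdjxd", final "xdhekdj".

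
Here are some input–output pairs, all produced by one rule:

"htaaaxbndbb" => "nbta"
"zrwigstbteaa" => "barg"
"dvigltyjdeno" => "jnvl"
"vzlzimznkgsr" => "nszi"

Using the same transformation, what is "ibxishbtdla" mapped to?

Looking at the pairs, the operation is to keep one character in every 3, starting at position 2 (positions 2nd, 5th, 8th, ...), then move the last 2 characters to the front (rotate right by 2).
On "ibxishbtdla": the first step gives "bsta", and the second then gives "tabs".
(Check on "vzlzimznkgsr": → "zins" → "nszi" ✓)

tabs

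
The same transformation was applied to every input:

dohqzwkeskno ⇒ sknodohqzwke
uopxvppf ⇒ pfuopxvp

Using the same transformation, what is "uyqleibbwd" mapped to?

bwduyqleib

What's happening: swap the front and back halves of the string, then move the first 2 characters to the end (rotate left by 2).
Starting from "uyqleibbwd": after the first operation, "ibbwduyqle"; after the second, "bwduyqleib".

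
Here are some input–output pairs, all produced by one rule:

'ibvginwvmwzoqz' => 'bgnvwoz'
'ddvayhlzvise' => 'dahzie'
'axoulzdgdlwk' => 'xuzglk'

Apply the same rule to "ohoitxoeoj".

Each output is the input with this applied: keep every other character starting from the second (positions 2nd, 4th, 6th, ...).
For "ohoitxoeoj" the result is "hixej".

hixej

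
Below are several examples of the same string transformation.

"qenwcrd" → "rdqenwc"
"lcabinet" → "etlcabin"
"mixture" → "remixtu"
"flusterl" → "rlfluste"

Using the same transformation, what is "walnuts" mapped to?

tswalnu

The rule is to move the last 2 characters to the front (rotate right by 2).
Doing the same to "walnuts": "tswalnu".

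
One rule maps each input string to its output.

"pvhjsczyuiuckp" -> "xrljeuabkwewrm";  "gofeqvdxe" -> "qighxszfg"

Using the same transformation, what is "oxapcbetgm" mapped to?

zqrcdevgoi

The pattern: shift every letter 2 places forward in the alphabet (wrapping around), then swap each adjacent pair of characters (1↔2, 3↔4, ...).
On "oxapcbetgm": the first step gives "qzcredgvio", and the second then gives "zqrcdevgoi".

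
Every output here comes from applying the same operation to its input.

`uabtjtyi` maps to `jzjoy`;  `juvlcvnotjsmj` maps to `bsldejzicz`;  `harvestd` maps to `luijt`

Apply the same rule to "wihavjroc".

qlzhes

Looking at the pairs, the operation is to shift every letter 10 places backward in the alphabet (wrapping around), then delete the first 3 characters.
Applying both steps to "wihavjroc": "myxqlzhes", then "qlzhes".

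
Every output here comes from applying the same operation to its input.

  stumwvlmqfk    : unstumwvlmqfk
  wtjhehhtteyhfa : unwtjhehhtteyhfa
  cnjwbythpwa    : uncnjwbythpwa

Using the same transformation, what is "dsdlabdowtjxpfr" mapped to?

The pattern: prepend "un".
Doing the same to "dsdlabdowtjxpfr": "undsdlabdowtjxpfr".

undsdlabdowtjxpfr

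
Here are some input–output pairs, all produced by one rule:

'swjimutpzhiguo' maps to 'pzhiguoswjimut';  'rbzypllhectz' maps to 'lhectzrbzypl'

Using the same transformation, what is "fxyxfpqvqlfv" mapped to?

The transformation: swap the front and back halves of the string.
For "fxyxfpqvqlfv" the result is "qvqlfvfxyxfp".

qvqlfvfxyxfp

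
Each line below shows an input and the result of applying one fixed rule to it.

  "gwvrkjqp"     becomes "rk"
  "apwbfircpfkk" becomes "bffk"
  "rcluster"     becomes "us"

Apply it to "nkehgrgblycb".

The rule is to swap each adjacent pair of characters (1↔2, 3↔4, ...), then keep one character in every 3, starting at position 3 (positions 3rd, 6th, 9th, ...).
For "nkehgrgblycb" the result is "hgyc".

hgyc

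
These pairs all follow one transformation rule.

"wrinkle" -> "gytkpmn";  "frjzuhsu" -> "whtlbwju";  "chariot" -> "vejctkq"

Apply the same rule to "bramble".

In each case the input is transformed by: move the last character to the front, then shift every letter 2 places forward in the alphabet (wrapping around).
For "bramble" the result is "gdtcodn".
(Check on "wrinkle": → "ewrinkl" → "gytkpmn" ✓)

gdtcodn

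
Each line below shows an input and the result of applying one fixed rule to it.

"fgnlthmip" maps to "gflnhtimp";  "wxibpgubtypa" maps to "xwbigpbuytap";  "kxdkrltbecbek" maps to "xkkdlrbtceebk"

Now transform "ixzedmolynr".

xiezmdlonyr

The pattern: swap each adjacent pair of characters (1↔2, 3↔4, ...).
So "ixzedmolynr" becomes "xiezmdlonyr".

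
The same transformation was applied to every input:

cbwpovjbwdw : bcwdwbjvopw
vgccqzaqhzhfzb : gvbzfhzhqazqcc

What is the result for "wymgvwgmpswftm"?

Each output is the input with this applied: reverse the string, then move the last 2 characters to the front (rotate right by 2).
Working it through for "wymgvwgmpswftm": intermediate "mtfwspmgwvgmyw", final "ywmtfwspmgwvgm".

ywmtfwspmgwvgm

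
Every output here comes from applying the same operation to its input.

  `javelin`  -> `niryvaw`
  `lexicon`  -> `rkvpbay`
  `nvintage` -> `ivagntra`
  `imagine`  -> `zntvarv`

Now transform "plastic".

ynfgvpc

The transformation: shift every letter 13 places forward in the alphabet (wrapping around) — i.e. ROT13, then move the first character to the end.
Working it through for "plastic": intermediate "cynfgvp", final "ynfgvpc".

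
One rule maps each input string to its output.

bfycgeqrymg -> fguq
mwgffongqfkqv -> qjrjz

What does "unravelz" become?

yep

The transformation: keep one character in every 3, starting at position 1 (positions 1st, 4th, 7th, ...), then shift every letter 4 places forward in the alphabet (wrapping around).
"unravelz" → "ual" → "yep".
(Check on "bfycgeqrymg": → "bcqm" → "fguq" ✓)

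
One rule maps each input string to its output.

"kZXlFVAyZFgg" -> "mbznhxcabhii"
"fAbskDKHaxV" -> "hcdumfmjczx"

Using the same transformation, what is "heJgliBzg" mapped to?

jglinkdbi

The pattern: shift every letter 2 places forward in the alphabet (wrapping around), then convert every letter to lowercase.
On "heJgliBzg": the first step gives "jgLinkDbi", and the second then gives "jglinkdbi".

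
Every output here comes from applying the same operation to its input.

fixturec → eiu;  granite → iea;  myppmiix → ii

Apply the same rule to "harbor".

Looking at the pairs, the operation is to move the last 3 characters to the front (rotate right by 3), then keep only the vowels.
Starting from "harbor": after the first operation, "borhar"; after the second, "oa".

oa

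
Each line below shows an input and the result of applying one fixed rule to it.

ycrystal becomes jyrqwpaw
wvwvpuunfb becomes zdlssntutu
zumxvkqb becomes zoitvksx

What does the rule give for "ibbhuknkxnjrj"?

hphlvilisfzzg

Looking at the pairs, the operation is to reverse the string, then shift every letter 2 places backward in the alphabet (wrapping around).
On "ibbhuknkxnjrj": the first step gives "jrjnxknkuhbbi", and the second then gives "hphlvilisfzzg".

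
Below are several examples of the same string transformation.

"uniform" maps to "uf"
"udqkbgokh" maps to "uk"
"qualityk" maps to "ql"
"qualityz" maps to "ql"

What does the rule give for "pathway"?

The transformation: keep one character in every 3, starting at position 1 (positions 1st, 4th, 7th, ...), then delete the last character.
Applying both steps to "pathway": "phy", then "ph".

ph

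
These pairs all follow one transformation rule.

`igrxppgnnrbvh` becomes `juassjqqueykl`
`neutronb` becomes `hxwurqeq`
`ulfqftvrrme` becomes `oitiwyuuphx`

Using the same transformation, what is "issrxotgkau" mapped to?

What's happening: move the first character to the end, then shift every letter 3 places forward in the alphabet (wrapping around).
"issrxotgkau" → "ssrxotgkaui" → "vvuarwjndxl".
(Check on "igrxppgnnrbvh": → "grxppgnnrbvhi" → "juassjqqueykl" ✓)

vvuarwjndxl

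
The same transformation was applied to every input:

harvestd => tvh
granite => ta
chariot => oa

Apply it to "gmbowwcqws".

wwb

What's happening: reverse the string, then keep one character in every 3, starting at position 2 (positions 2nd, 5th, 8th, ...).
On "gmbowwcqws": the first step gives "swqcwwobmg", and the second then gives "wwb".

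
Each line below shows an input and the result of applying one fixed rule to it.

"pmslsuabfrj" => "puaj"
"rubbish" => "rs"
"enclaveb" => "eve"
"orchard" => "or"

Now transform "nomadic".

ni

In each case the input is transformed by: swap each adjacent pair of characters (1↔2, 3↔4, ...), then keep one character in every 3, starting at position 2 (positions 2nd, 5th, 8th, ...).
"nomadic" → "ni".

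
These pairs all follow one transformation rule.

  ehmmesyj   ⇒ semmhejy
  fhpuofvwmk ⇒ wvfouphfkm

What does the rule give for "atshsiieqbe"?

qeiishstaeb

The rule is to reverse the string, then move the first 2 characters to the end (rotate left by 2).
Applying both steps to "atshsiieqbe": "ebqeiishsta", then "qeiishstaeb".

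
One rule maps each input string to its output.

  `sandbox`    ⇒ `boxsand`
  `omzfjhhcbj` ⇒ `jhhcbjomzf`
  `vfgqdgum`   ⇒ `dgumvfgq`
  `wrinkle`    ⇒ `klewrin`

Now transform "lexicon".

conlexi

The transformation: move the first 3 characters to the end (rotate left by 3), then move the first character to the end.
Applying both steps to "lexicon": "iconlex", then "conlexi".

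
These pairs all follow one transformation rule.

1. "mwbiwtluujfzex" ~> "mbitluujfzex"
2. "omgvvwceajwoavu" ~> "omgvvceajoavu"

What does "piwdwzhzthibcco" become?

In each case the input is transformed by: remove every "w".
"piwdwzhzthibcco" → "pidzhzthibcco".

pidzhzthibcco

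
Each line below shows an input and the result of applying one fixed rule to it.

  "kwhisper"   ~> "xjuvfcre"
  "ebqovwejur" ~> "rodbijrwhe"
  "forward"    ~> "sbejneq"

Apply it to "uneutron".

The transformation: shift every letter 13 places forward in the alphabet (wrapping around) — i.e. ROT13.
For "uneutron" the result is "harhgeba".

harhgeba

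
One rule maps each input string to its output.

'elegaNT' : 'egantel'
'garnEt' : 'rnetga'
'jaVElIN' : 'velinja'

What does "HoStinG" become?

Rule — move the first 2 characters to the end (rotate left by 2), then convert every letter to lowercase.
For "HoStinG", step one produces "StinGHo"; step two turns that into "stingho".

stingho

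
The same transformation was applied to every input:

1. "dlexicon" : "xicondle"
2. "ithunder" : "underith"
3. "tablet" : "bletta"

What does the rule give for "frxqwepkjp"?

Rule — swap the front and back halves of the string, then move the last character to the front.
Working it through for "frxqwepkjp": intermediate "epkjpfrxqw", final "wepkjpfrxq".

wepkjpfrxq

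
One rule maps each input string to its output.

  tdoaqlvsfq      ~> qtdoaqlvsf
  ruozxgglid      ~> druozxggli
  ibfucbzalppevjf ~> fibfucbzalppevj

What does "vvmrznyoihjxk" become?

kvvmrznyoihjx

In each case the input is transformed by: move the last character to the front.
On "vvmrznyoihjxk" that produces "kvvmrznyoihjx".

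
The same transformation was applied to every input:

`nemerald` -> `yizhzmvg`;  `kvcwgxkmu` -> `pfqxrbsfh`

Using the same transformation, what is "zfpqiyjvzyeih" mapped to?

cuakldtequtzd

What's happening: shift every letter 5 places backward in the alphabet (wrapping around), then move the last character to the front.
"zfpqiyjvzyeih" → "cuakldtequtzd".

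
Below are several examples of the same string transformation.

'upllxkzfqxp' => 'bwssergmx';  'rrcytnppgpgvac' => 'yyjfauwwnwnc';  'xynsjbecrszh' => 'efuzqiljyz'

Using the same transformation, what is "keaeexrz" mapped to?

The transformation: shift every letter 7 places forward in the alphabet (wrapping around), then delete the last 2 characters.
"keaeexrz" → "rlhlleyg" → "rlhlle".

rlhlle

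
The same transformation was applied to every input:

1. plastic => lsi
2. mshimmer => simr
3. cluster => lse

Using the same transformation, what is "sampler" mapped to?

Looking at the pairs, the operation is to keep every other character starting from the second (positions 2nd, 4th, 6th, ...).
On "sampler" that produces "ape".

ape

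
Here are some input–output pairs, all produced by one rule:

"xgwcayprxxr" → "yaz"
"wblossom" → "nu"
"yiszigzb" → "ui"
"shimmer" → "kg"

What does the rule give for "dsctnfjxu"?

What's happening: keep one character in every 3, starting at position 3 (positions 3rd, 6th, 9th, ...), then shift every letter 2 places forward in the alphabet (wrapping around).
Starting from "dsctnfjxu": after the first operation, "cfu"; after the second, "ehw".

ehw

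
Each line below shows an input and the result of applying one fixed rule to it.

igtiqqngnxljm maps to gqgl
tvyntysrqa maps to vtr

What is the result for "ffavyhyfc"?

The rule is to keep one character in every 3, starting at position 2 (positions 2nd, 5th, 8th, ...).
"ffavyhyfc" → "fyf".

fyf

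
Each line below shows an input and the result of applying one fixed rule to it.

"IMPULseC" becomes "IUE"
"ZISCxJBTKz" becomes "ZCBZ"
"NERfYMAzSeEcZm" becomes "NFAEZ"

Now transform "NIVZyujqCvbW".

Looking at the pairs, the operation is to keep one character in every 3, starting at position 1 (positions 1st, 4th, 7th, ...), then convert every letter to uppercase.
On "NIVZyujqCvbW": the first step gives "NZjv", and the second then gives "NZJV".

NZJV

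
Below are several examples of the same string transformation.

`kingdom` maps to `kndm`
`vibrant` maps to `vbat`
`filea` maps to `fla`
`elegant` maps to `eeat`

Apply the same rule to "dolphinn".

dlhn

Each output is the input with this applied: keep every other character starting from the first (positions 1st, 3rd, 5th, ...).
On "dolphinn" that produces "dlhn".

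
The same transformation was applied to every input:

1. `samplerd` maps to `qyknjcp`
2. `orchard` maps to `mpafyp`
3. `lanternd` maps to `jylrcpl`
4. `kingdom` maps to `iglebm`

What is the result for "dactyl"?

byarw

In each case the input is transformed by: delete the last character, then shift every letter 2 places backward in the alphabet (wrapping around).
Applying both steps to "dactyl": "dacty", then "byarw".
(Check on "lanternd": → "lantern" → "jylrcpl" ✓)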